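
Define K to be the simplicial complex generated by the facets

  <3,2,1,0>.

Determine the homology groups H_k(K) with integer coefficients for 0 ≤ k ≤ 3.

H_0 = Z,  H_1 = 0,  H_2 = 0,  H_3 = 0.

Take the total order 0 < 1 < 2 < 3 on the vertex set. Then K (dimension 3) consists of the simplices:

  0-simplices (4): [0], [1], [2], [3]
  1-simplices (6): [0,1], [0,2], [0,3], [1,2], [1,3], [2,3]
  2-simplices (4): [0,1,2], [0,1,3], [0,2,3], [1,2,3]
  3-simplices (1): [0,1,2,3]

so the chain groups are C_0 ≅ Z^4, C_1 ≅ Z^6, C_2 ≅ Z^4, C_3 ≅ Z^1.

∂_1: C_1 → C_0 maps an edge to its endpoints' difference, ∂[p,q] = q − p.
This gives a 4×6 integer matrix of rank 3; reducing to Smith normal form yields diagonal entries (1,1,1).

The boundary map ∂_2: C_2 → C_1 acts by ∂[p,q,r] = [q,r] − [p,r] + [p,q]. For instance
  ∂[0,1,3] = [1,3] − [0,3] + [0,1],
  ∂[0,2,3] = [2,3] − [0,3] + [0,2].
This gives a 6×4 integer matrix of rank 3; reducing to Smith normal form yields diagonal entries (1,1,1).

The boundary map ∂_3: C_3 → C_2 sends each 3-simplex σ to the alternating sum Σ_i (−1)^i (σ with its i-th vertex removed). For instance
  ∂[0,1,2,3] = [1,2,3] − [0,2,3] + [0,1,3] − [0,1,2].
This gives a 4×1 integer matrix of rank 1; reducing to Smith normal form yields diagonal entries (1).

Now H_k = ker ∂_k / im ∂_{k+1}, so:

  H_0: rank C_0 − rank ∂_1 = 4 − 3 = 1, and the invariant factors of ∂_1 are all 1, so H_0 = Z.
  H_1: rank ker ∂_1 − rank ∂_2 = (6 − 3) − 3 = 0, and the invariant factors of ∂_2 are all 1, so H_1 = 0.
  H_2: rank ker ∂_2 − rank ∂_3 = (4 − 3) − 1 = 0, and the invariant factors of ∂_3 are all 1, so H_2 = 0.
  H_3: rank ker ∂_3 − rank ∂_4 = (1 − 1) − 0 = 0, and there is no ∂_4, so H_3 = 0.

(K is a triangulation of the 3-simplex.)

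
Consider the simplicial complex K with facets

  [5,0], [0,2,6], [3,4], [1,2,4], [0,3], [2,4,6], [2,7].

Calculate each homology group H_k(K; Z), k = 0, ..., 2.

H_0 = Z,  H_1 = Z,  H_2 = 0.

Order the vertices as 0 < 1 < 2 < 3 < 4 < 5 < 6 < 7. Listing each simplex with vertices in this order, K has dimension 2 with simplices:

  0-simplices (8): [0], [1], [2], [3], [4], [5], [6], [7]
  1-simplices (11): [0,2], [0,3], [0,5], [0,6], [1,2], [1,4], [2,4], [2,6], [2,7], [3,4], [4,6]
  2-simplices (3): [0,2,6], [1,2,4], [2,4,6]

Hence C_0 ≅ Z^8, C_1 ≅ Z^11, C_2 ≅ Z^3.

∂_1: C_1 → C_0 maps an edge to its endpoints' difference, ∂[p,q] = q − p. For instance
  ∂[1,2] = [2] − [1].
The resulting 8×11 matrix has rank 7, and its Smith normal form has invariant factors (1,1,1,1,1,1,1).

∂_2: C_2 → C_1 maps a triangle to the signed sum of its edges. For instance
  ∂[0,2,6] = [2,6] − [0,6] + [0,2],
  ∂[1,2,4] = [2,4] − [1,4] + [1,2].
This gives a 11×3 integer matrix of rank 3; reducing to Smith normal form yields diagonal entries (1,1,1).

Computing H_k = (kernel of ∂_k) / (image of ∂_{k+1}):

  H_0: rank C_0 − rank ∂_1 = 8 − 7 = 1, and the invariant factors of ∂_1 are all 1, so H_0 = Z.
  H_1: rank ker ∂_1 − rank ∂_2 = (11 − 7) − 3 = 1, and the invariant factors of ∂_2 are all 1, so H_1 = Z.
  H_2: rank ker ∂_2 − rank ∂_3 = (3 − 3) − 0 = 0, and there is no ∂_3, so H_2 = 0.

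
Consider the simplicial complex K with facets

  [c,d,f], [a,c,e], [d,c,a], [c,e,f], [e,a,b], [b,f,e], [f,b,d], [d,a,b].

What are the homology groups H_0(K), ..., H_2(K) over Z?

H_0 = Z,  H_1 = 0,  H_2 = Z.

K has 6 vertices, 12 edges, 8 triangles.
rank ∂_0 = 0, rank ∂_1 = 5 ⇒ b_0 = 6 − 0 − 5 = 1; all invariant factors of ∂_1 are 1 so no torsion. So H_0 = Z.
rank ∂_1 = 5, rank ∂_2 = 7 ⇒ b_1 = 12 − 5 − 7 = 0; all invariant factors of ∂_2 are 1 so no torsion. So H_1 = 0.
rank ∂_2 = 7, rank ∂_3 = 0 ⇒ b_2 = 8 − 7 − 0 = 1. So H_2 = Z.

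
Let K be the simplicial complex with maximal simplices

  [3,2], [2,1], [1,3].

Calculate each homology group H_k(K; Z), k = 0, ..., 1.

H_0 ≅ Z,  H_1 ≅ Z.

K has 3 vertices, 3 edges.
rank ∂_0 = 0, rank ∂_1 = 2 ⇒ b_0 = 3 − 0 − 2 = 1; all invariant factors of ∂_1 are 1 so no torsion. So H_0 ≅ Z.
rank ∂_1 = 2, rank ∂_2 = 0 ⇒ b_1 = 3 − 2 − 0 = 1. So H_1 ≅ Z.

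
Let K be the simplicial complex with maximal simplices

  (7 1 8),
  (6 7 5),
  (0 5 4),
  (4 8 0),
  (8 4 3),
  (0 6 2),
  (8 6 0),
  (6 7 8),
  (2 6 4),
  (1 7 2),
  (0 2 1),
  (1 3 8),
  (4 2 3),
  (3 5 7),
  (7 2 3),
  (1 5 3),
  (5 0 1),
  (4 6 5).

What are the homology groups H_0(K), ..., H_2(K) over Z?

We work with the vertex ordering 0 < 1 < 2 < 3 < 4 < 5 < 6 < 7 < 8. The simplices of K, each written with vertices in increasing order, are:

  0-simplices (9): [0], [1], [2], [3], [4], [5], [6], [7], [8]
  1-simplices (27): (27 of them)
  2-simplices (18): [0,1,2], [0,1,5], [0,2,6], [0,4,5], [0,4,8], [0,6,8], [1,2,7], [1,3,5], [1,3,8], [1,7,8], [2,3,4], [2,3,7], [2,4,6], [3,4,8], [3,5,7], [4,5,6], [5,6,7], [6,7,8]

Hence C_0 ≅ Z^9, C_1 ≅ Z^27, C_2 ≅ Z^18.

Boundary ∂_1: C_1 → C_0 is given by ∂[p,q] = [q] − [p]. For instance
  ∂[3,5] = [5] − [3].
The 9×27 boundary matrix has rank 8 and Smith normal form diag(1,1,1,1,1,1,1,1).

The boundary map ∂_2: C_2 → C_1 sends each 2-simplex [p,q,r] to [q,r] − [p,r] + [p,q]. For instance
  ∂[1,7,8] = [7,8] − [1,8] + [1,7],
  ∂[1,3,5] = [3,5] − [1,5] + [1,3].
The resulting 27×18 matrix has rank 18, and its Smith normal form has invariant factors (1,1,1,1,1,1,1,1,1,1,1,1,1,1,1,1,1,2).

From H_k ≅ ker(∂_k) / im(∂_{k+1}) we obtain:

  H_0: rank C_0 − rank ∂_1 = 9 − 8 = 1, and the invariant factors of ∂_1 are all 1, so H_0 = Z.
  H_1: rank ker ∂_1 − rank ∂_2 = (27 − 8) − 18 = 1, and ∂_2 has invariant factor 2 > 1, so H_1 = Z ⊕ Z/2.
  H_2: rank ker ∂_2 − rank ∂_3 = (18 − 18) − 0 = 0, and there is no ∂_3, so H_2 = 0.

H_0 = Z,  H_1 = Z ⊕ Z/2,  H_2 = 0.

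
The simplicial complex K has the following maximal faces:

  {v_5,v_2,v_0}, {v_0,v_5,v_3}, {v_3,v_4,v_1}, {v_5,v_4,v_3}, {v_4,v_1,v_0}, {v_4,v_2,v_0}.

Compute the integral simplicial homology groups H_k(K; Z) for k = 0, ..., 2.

H_0 = Z,  H_1 = Z,  H_2 = 0.

Take the total order v_0 < v_1 < v_2 < v_3 < v_4 < v_5 on the vertex set. Then K (dimension 2) consists of the simplices:

  0-simplices (6): [v_0], [v_1], [v_2], [v_3], [v_4], [v_5]
  1-simplices (12): [v_0,v_1], [v_0,v_2], [v_0,v_3], [v_0,v_4], [v_0,v_5], [v_1,v_3], [v_1,v_4], [v_2,v_4], [v_2,v_5], [v_3,v_4], [v_3,v_5], [v_4,v_5]
  2-simplices (6): [v_0,v_1,v_4], [v_0,v_2,v_4], [v_0,v_2,v_5], [v_0,v_3,v_5], [v_1,v_3,v_4], [v_3,v_4,v_5]

giving chain groups C_0 ≅ Z^6, C_1 ≅ Z^12, C_2 ≅ Z^6.

∂_1: C_1 → C_0 maps an edge to its endpoints' difference, ∂[p,q] = q − p.
The 6×12 boundary matrix has rank 5 and Smith normal form diag(1,1,1,1,1).

∂_2: C_2 → C_1 maps a triangle to the signed sum of its edges. For instance
  ∂[v_0,v_2,v_5] = [v_2,v_5] − [v_0,v_5] + [v_0,v_2],
  ∂[v_0,v_1,v_4] = [v_1,v_4] − [v_0,v_4] + [v_0,v_1].
The resulting 12×6 matrix has rank 6, and its Smith normal form has invariant factors (1,1,1,1,1,1).

Now H_k = ker ∂_k / im ∂_{k+1}, so:

  H_0: rank C_0 − rank ∂_1 = 6 − 5 = 1, and the invariant factors of ∂_1 are all 1, so H_0 = Z.
  H_1: rank ker ∂_1 − rank ∂_2 = (12 − 5) − 6 = 1, and the invariant factors of ∂_2 are all 1, so H_1 = Z.
  H_2: rank ker ∂_2 − rank ∂_3 = (6 − 6) − 0 = 0, and there is no ∂_3, so H_2 = 0.

(K is a triangulation of the cylinder S^1 x I.)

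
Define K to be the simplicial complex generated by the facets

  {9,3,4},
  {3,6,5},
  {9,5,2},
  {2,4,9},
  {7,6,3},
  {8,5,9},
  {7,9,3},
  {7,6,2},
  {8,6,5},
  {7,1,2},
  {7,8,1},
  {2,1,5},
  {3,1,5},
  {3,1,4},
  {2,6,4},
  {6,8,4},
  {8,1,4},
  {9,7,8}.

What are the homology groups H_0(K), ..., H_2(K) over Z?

H_0 ≅ Z,  H_1 ≅ Z^2,  H_2 ≅ Z.

Order the vertices as 1 < 2 < 3 < 4 < 5 < 6 < 7 < 8 < 9. Listing each simplex with vertices in this order, K has dimension 2 with simplices:

  0-simplices (9): [1], [2], [3], [4], [5], [6], [7], [8], [9]
  1-simplices (27): (27 of them)
  2-simplices (18): [1,2,5], [1,2,7], [1,3,4], [1,3,5], [1,4,8], [1,7,8], [2,4,6], [2,4,9], [2,5,9], [2,6,7], [3,4,9], [3,5,6], [3,6,7], [3,7,9], [4,6,8], [5,6,8], [5,8,9], [7,8,9]

so the chain groups are C_0 ≅ Z^9, C_1 ≅ Z^27, C_2 ≅ Z^18.

∂_1: C_1 → C_0 sends each edge [p,q] (with p < q) to q − p.
This gives a 9×27 integer matrix of rank 8; reducing to Smith normal form yields diagonal entries (1,1,1,1,1,1,1,1).

Boundary ∂_2: C_2 → C_1 acts by ∂[p,q,r] = [q,r] − [p,r] + [p,q]. For instance
  ∂[1,2,7] = [2,7] − [1,7] + [1,2],
  ∂[3,6,7] = [6,7] − [3,7] + [3,6].
The resulting 27×18 matrix has rank 17, and its Smith normal form has invariant factors (1,1,1,1,1,1,1,1,1,1,1,1,1,1,1,1,1).

Computing H_k = (kernel of ∂_k) / (image of ∂_{k+1}):

  H_0: rank C_0 − rank ∂_1 = 9 − 8 = 1, and the invariant factors of ∂_1 are all 1, so H_0 = Z.
  H_1: rank ker ∂_1 − rank ∂_2 = (27 − 8) − 17 = 2, and the invariant factors of ∂_2 are all 1, so H_1 = Z^2.
  H_2: rank ker ∂_2 − rank ∂_3 = (18 − 17) − 0 = 1, and there is no ∂_3, so H_2 = Z.

(K is a triangulation of the torus T^2.)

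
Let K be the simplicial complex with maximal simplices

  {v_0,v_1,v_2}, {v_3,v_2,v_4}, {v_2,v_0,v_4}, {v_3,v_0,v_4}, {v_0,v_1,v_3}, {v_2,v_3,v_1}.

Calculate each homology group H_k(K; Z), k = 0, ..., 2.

H_0 = Z,  H_1 = 0,  H_2 = Z.

Fix the vertex order v_0 < v_1 < v_2 < v_3 < v_4 and write every simplex with vertices in increasing order. Then dim K = 2 and the simplices of K are:

  0-simplices (5): [v_0], [v_1], [v_2], [v_3], [v_4]
  1-simplices (9): [v_0,v_1], [v_0,v_2], [v_0,v_3], [v_0,v_4], [v_1,v_2], [v_1,v_3], [v_2,v_3], [v_2,v_4], [v_3,v_4]
  2-simplices (6): [v_0,v_1,v_2], [v_0,v_1,v_3], [v_0,v_2,v_4], [v_0,v_3,v_4], [v_1,v_2,v_3], [v_2,v_3,v_4]

so the chain groups are C_0 ≅ Z^5, C_1 ≅ Z^9, C_2 ≅ Z^6.

∂_1: C_1 → C_0 sends each edge [p,q] (with p < q) to q − p.
The 5×9 boundary matrix has rank 4 and Smith normal form diag(1,1,1,1).

The boundary map ∂_2: C_2 → C_1 maps a triangle to the signed sum of its edges. For instance
  ∂[v_0,v_1,v_2] = [v_1,v_2] − [v_0,v_2] + [v_0,v_1],
  ∂[v_2,v_3,v_4] = [v_3,v_4] − [v_2,v_4] + [v_2,v_3].
The 9×6 boundary matrix has rank 5 and Smith normal form diag(1,1,1,1,1).

Reading off H_k = ker ∂_k / im ∂_{k+1}:

  H_0: rank C_0 − rank ∂_1 = 5 − 4 = 1, and the invariant factors of ∂_1 are all 1, so H_0 ≅ Z.
  H_1: rank ker ∂_1 − rank ∂_2 = (9 − 4) − 5 = 0, and the invariant factors of ∂_2 are all 1, so H_1 ≅ 0.
  H_2: rank ker ∂_2 − rank ∂_3 = (6 − 5) − 0 = 1, and there is no ∂_3, so H_2 ≅ Z.

(K is a triangulation of the 2-sphere S^2.)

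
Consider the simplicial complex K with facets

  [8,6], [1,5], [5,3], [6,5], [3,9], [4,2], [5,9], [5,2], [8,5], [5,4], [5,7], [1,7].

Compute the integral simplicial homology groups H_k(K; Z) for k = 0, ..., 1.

H_0 = Z,  H_1 = Z^4.

We work with the vertex ordering 1 < 2 < 3 < 4 < 5 < 6 < 7 < 8 < 9. The simplices of K, each written with vertices in increasing order, are:

  0-simplices (9): [1], [2], [3], [4], [5], [6], [7], [8], [9]
  1-simplices (12): [1,5], [1,7], [2,4], [2,5], [3,5], [3,9], [4,5], [5,6], [5,7], [5,8], [5,9], [6,8]

giving chain groups C_0 ≅ Z^9, C_1 ≅ Z^12.

The boundary map ∂_1: C_1 → C_0 sends each edge [p,q] (with p < q) to q − p. For instance
  ∂[3,5] = [5] − [3].
The resulting 9×12 matrix has rank 8, and its Smith normal form has invariant factors (1,1,1,1,1,1,1,1).

Now H_k = ker ∂_k / im ∂_{k+1}, so:

  H_0: rank C_0 − rank ∂_1 = 9 − 8 = 1, and the invariant factors of ∂_1 are all 1, so H_0 = Z.
  H_1: rank ker ∂_1 − rank ∂_2 = (12 − 8) − 0 = 4, and there is no ∂_2, so H_1 = Z^4.

As a check, the Euler characteristic is 9 − 12 = -3, which agrees with 1 − 4 = -3.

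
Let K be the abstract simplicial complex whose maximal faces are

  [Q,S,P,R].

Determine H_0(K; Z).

H_0 = Z.

Order the vertices as P < Q < R < S. Listing each simplex with vertices in this order, K has dimension 3 with simplices:

  0-simplices (4): P, Q, R, S
  1-simplices (6): PQ, PR, PS, QR, QS, RS
  2-simplices (4): PQR, PQS, PRS, QRS
  3-simplices (1): PQRS

giving chain groups C_0 ≅ Z^4, C_1 ≅ Z^6, C_2 ≅ Z^4, C_3 ≅ Z^1.

Boundary ∂_1: C_1 → C_0 sends each edge [p,q] (with p < q) to q − p. For instance
  ∂PS = S − P.
The 4×6 boundary matrix has rank 3 and Smith normal form diag(1,1,1).

The boundary map ∂_2: C_2 → C_1 acts by ∂[p,q,r] = [q,r] − [p,r] + [p,q]. For instance
  ∂PQS = QS − PS + PQ,
  ∂PRS = RS − PS + PR.
The resulting 6×4 matrix has rank 3, and its Smith normal form has invariant factors (1,1,1).

∂_3: C_3 → C_2 sends each 3-simplex σ to the alternating sum Σ_i (−1)^i (σ with its i-th vertex removed). For instance
  ∂PQRS = QRS − PRS + PQS − PQR.
The resulting 4×1 matrix has rank 1, and its Smith normal form has invariant factors (1).

From H_k ≅ ker(∂_k) / im(∂_{k+1}) we obtain:

  H_0: rank C_0 − rank ∂_1 = 4 − 3 = 1, and the invariant factors of ∂_1 are all 1, so H_0 ≅ Z.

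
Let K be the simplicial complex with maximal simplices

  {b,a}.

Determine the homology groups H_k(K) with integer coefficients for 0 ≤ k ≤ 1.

We work with the vertex ordering a < b. The simplices of K, each written with vertices in increasing order, are:

  0-simplices (2): a, b
  1-simplices (1): ab

so the chain groups are C_0 ≅ Z^2, C_1 ≅ Z^1.

Boundary ∂_1: C_1 → C_0 sends each edge [p,q] (with p < q) to q − p. For instance
  ∂ab = b − a.
The 2×1 boundary matrix has rank 1 and Smith normal form diag(1).

Reading off H_k = ker ∂_k / im ∂_{k+1}:

  H_0: rank C_0 − rank ∂_1 = 2 − 1 = 1, and the invariant factors of ∂_1 are all 1, so H_0 ≅ Z.
  H_1: rank ker ∂_1 − rank ∂_2 = (1 − 1) − 0 = 0, and there is no ∂_2, so H_1 ≅ 0.

(K is a triangulation of the 1-simplex.)

H_0 = Z,  H_1 = 0.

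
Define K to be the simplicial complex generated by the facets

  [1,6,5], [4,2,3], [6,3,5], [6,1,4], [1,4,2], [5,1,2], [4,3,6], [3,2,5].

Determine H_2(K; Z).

H_2 = Z.

Take the total order 1 < 2 < 3 < 4 < 5 < 6 on the vertex set. Then K (dimension 2) consists of the simplices:

  0-simplices (6): [1], [2], [3], [4], [5], [6]
  1-simplices (12): [1,2], [1,4], [1,5], [1,6], [2,3], [2,4], [2,5], [3,4], [3,5], [3,6], [4,6], [5,6]
  2-simplices (8): [1,2,4], [1,2,5], [1,4,6], [1,5,6], [2,3,4], [2,3,5], [3,4,6], [3,5,6]

giving chain groups C_0 ≅ Z^6, C_1 ≅ Z^12, C_2 ≅ Z^8.

The boundary map ∂_1: C_1 → C_0 sends each edge [p,q] (with p < q) to q − p. For instance
  ∂[1,5] = [5] − [1].
The 6×12 boundary matrix has rank 5 and Smith normal form diag(1,1,1,1,1).

The boundary map ∂_2: C_2 → C_1 sends each 2-simplex [p,q,r] to [q,r] − [p,r] + [p,q]. For instance
  ∂[3,4,6] = [4,6] − [3,6] + [3,4],
  ∂[1,2,4] = [2,4] − [1,4] + [1,2].
This gives a 12×8 integer matrix of rank 7; reducing to Smith normal form yields diagonal entries (1,1,1,1,1,1,1).

Now H_k = ker ∂_k / im ∂_{k+1}, so:

  H_2: rank ker ∂_2 − rank ∂_3 = (8 − 7) − 0 = 1, and there is no ∂_3, so H_2 ≅ Z.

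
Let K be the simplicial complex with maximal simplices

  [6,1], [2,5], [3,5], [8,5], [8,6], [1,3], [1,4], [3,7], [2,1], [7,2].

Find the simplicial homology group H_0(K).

H_0 = Z.

We work with the vertex ordering 1 < 2 < 3 < 4 < 5 < 6 < 7 < 8. The simplices of K, each written with vertices in increasing order, are:

  0-simplices (8): [1], [2], [3], [4], [5], [6], [7], [8]
  1-simplices (10): [1,2], [1,3], [1,4], [1,6], [2,5], [2,7], [3,5], [3,7], [5,8], [6,8]

Hence C_0 ≅ Z^8, C_1 ≅ Z^10.

Boundary ∂_1: C_1 → C_0 maps an edge to its endpoints' difference, ∂[p,q] = q − p.
As a 8×10 matrix over Z this has rank 7, with invariant factors (1,1,1,1,1,1,1).

Now H_k = ker ∂_k / im ∂_{k+1}, so:

  H_0: rank C_0 − rank ∂_1 = 8 − 7 = 1, and the invariant factors of ∂_1 are all 1, so H_0 ≅ Z.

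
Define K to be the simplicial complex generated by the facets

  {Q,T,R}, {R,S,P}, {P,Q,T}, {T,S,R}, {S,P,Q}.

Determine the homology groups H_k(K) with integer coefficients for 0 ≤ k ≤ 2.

K has 5 vertices, 10 edges, 5 triangles.
rank ∂_0 = 0, rank ∂_1 = 4 ⇒ b_0 = 5 − 0 − 4 = 1; all invariant factors of ∂_1 are 1 so no torsion. So H_0 = Z.
rank ∂_1 = 4, rank ∂_2 = 5 ⇒ b_1 = 10 − 4 − 5 = 1; all invariant factors of ∂_2 are 1 so no torsion. So H_1 = Z.
rank ∂_2 = 5, rank ∂_3 = 0 ⇒ b_2 = 5 − 5 − 0 = 0. So H_2 = 0.

H_0 ≅ Z,  H_1 ≅ Z,  H_2 = 0.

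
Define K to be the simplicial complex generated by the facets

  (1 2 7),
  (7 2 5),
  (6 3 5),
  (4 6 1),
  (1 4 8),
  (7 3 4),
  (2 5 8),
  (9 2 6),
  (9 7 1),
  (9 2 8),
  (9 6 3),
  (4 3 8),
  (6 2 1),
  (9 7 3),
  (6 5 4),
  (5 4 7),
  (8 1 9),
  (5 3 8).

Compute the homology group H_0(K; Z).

We work with the vertex ordering 1 < 2 < 3 < 4 < 5 < 6 < 7 < 8 < 9. The simplices of K, each written with vertices in increasing order, are:

  0-simplices (9): [1], [2], [3], [4], [5], [6], [7], [8], [9]
  1-simplices (27): (27 of them)
  2-simplices (18): [1,2,6], [1,2,7], [1,4,6], [1,4,8], [1,7,9], [1,8,9], [2,5,7], [2,5,8], [2,6,9], [2,8,9], [3,4,7], [3,4,8], [3,5,6], [3,5,8], [3,6,9], [3,7,9], [4,5,6], [4,5,7]

Hence C_0 ≅ Z^9, C_1 ≅ Z^27, C_2 ≅ Z^18.

Boundary ∂_1: C_1 → C_0 sends each edge [p,q] (with p < q) to q − p. For instance
  ∂[2,9] = [9] − [2].
The resulting 9×27 matrix has rank 8, and its Smith normal form has invariant factors (1,1,1,1,1,1,1,1).

Boundary ∂_2: C_2 → C_1 maps a triangle to the signed sum of its edges. For instance
  ∂[2,5,8] = [5,8] − [2,8] + [2,5],
  ∂[2,6,9] = [6,9] − [2,9] + [2,6].
As a 27×18 matrix over Z this has rank 18, with invariant factors (1,1,1,1,1,1,1,1,1,1,1,1,1,1,1,1,1,2).

Computing H_k = (kernel of ∂_k) / (image of ∂_{k+1}):

  H_0: rank C_0 − rank ∂_1 = 9 − 8 = 1, and the invariant factors of ∂_1 are all 1, so H_0 ≅ Z.

H_0 = Z.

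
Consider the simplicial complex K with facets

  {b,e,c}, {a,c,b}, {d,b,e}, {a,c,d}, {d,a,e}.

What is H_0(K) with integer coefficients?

We work with the vertex ordering a < b < c < d < e. The simplices of K, each written with vertices in increasing order, are:

  0-simplices (5): a, b, c, d, e
  1-simplices (10): ab, ac, ad, ae, bc, bd, be, cd, ce, de
  2-simplices (5): abc, acd, ade, bce, bde

giving chain groups C_0 ≅ Z^5, C_1 ≅ Z^10, C_2 ≅ Z^5.

Boundary ∂_1: C_1 → C_0 is given by ∂[p,q] = [q] − [p]. For instance
  ∂be = e − b.
The 5×10 boundary matrix has rank 4 and Smith normal form diag(1,1,1,1).

∂_2: C_2 → C_1 maps a triangle to the signed sum of its edges. For instance
  ∂abc = bc − ac + ab,
  ∂bce = ce − be + bc.
The resulting 10×5 matrix has rank 5, and its Smith normal form has invariant factors (1,1,1,1,1).

Computing H_k = (kernel of ∂_k) / (image of ∂_{k+1}):

  H_0: rank C_0 − rank ∂_1 = 5 − 4 = 1, and the invariant factors of ∂_1 are all 1, so H_0 ≅ Z.

(K is a triangulation of the Möbius band.)

H_0 = Z.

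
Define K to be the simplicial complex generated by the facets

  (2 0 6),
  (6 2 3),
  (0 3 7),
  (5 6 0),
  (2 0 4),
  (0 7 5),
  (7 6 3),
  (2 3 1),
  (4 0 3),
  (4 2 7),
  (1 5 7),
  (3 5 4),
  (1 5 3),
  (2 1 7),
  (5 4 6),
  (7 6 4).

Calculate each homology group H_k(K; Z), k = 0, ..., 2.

H_0 = Z,  H_1 = Z^2,  H_2 = Z.

Order the vertices as 0 < 1 < 2 < 3 < 4 < 5 < 6 < 7. Listing each simplex with vertices in this order, K has dimension 2 with simplices:

  0-simplices (8): [0], [1], [2], [3], [4], [5], [6], [7]
  1-simplices (24): (24 of them)
  2-simplices (16): [0,2,4], [0,2,6], [0,3,4], [0,3,7], [0,5,6], [0,5,7], [1,2,3], [1,2,7], [1,3,5], [1,5,7], [2,3,6], [2,4,7], [3,4,5], [3,6,7], [4,5,6], [4,6,7]

so the chain groups are C_0 ≅ Z^8, C_1 ≅ Z^24, C_2 ≅ Z^16.

∂_1: C_1 → C_0 sends each edge [p,q] (with p < q) to q − p.
The resulting 8×24 matrix has rank 7, and its Smith normal form has invariant factors (1,1,1,1,1,1,1).

Boundary ∂_2: C_2 → C_1 maps a triangle to the signed sum of its edges. For instance
  ∂[1,2,3] = [2,3] − [1,3] + [1,2],
  ∂[4,6,7] = [6,7] − [4,7] + [4,6].
The resulting 24×16 matrix has rank 15, and its Smith normal form has invariant factors (1,1,1,1,1,1,1,1,1,1,1,1,1,1,1).

From H_k ≅ ker(∂_k) / im(∂_{k+1}) we obtain:

  H_0: rank C_0 − rank ∂_1 = 8 − 7 = 1, and the invariant factors of ∂_1 are all 1, so H_0 ≅ Z.
  H_1: rank ker ∂_1 − rank ∂_2 = (24 − 7) − 15 = 2, and the invariant factors of ∂_2 are all 1, so H_1 ≅ Z^2.
  H_2: rank ker ∂_2 − rank ∂_3 = (16 − 15) − 0 = 1, and there is no ∂_3, so H_2 ≅ Z.

As a check, the Euler characteristic is 8 − 24 + 16 = 0, which agrees with 1 − 2 + 1 = 0.
(K is a triangulation of the torus T^2.)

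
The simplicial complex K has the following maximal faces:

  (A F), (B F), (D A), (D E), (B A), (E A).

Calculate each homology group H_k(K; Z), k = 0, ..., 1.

Order the vertices as A < B < D < E < F. Listing each simplex with vertices in this order, K has dimension 1 with simplices:

  0-simplices (5): A, B, D, E, F
  1-simplices (6): AB, AD, AE, AF, BF, DE

giving chain groups C_0 ≅ Z^5, C_1 ≅ Z^6.

Boundary ∂_1: C_1 → C_0 maps an edge to its endpoints' difference, ∂[p,q] = q − p. For instance
  ∂AB = B − A.
As a 5×6 matrix over Z this has rank 4, with invariant factors (1,1,1,1).

From H_k ≅ ker(∂_k) / im(∂_{k+1}) we obtain:

  H_0: rank C_0 − rank ∂_1 = 5 − 4 = 1, and the invariant factors of ∂_1 are all 1, so H_0 ≅ Z.
  H_1: rank ker ∂_1 − rank ∂_2 = (6 − 4) − 0 = 2, and there is no ∂_2, so H_1 ≅ Z^2.

As a check, the Euler characteristic is 5 − 6 = -1, which agrees with 1 − 2 = -1.

H_0 = Z,  H_1 = Z^2.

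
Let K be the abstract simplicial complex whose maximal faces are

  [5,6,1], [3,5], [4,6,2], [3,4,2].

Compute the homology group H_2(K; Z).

K has 6 vertices, 9 edges, 3 triangles.
rank ∂_2 = 3, rank ∂_3 = 0 ⇒ b_2 = 3 − 3 − 0 = 0. So H_2 ≅ 0.

H_2 = 0.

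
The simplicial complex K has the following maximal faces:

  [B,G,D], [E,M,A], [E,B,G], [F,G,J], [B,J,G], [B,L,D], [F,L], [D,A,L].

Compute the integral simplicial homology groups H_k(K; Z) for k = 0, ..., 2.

H_0 = Z,  H_1 = Z^2,  H_2 = 0.

Order the vertices as A < B < D < E < F < G < J < L < M. Listing each simplex with vertices in this order, K has dimension 2 with simplices:

  0-simplices (9): A, B, D, E, F, G, J, L, M
  1-simplices (17): AD, AE, AL, AM, BD, BE, BG, BJ, BL, DG, DL, EG, EM, FG, FJ, FL, GJ
  2-simplices (7): ADL, AEM, BDG, BDL, BEG, BGJ, FGJ

Hence C_0 ≅ Z^9, C_1 ≅ Z^17, C_2 ≅ Z^7.

The boundary map ∂_1: C_1 → C_0 is given by ∂[p,q] = [q] − [p]. For instance
  ∂BL = L − B.
The 9×17 boundary matrix has rank 8 and Smith normal form diag(1,1,1,1,1,1,1,1).

Boundary ∂_2: C_2 → C_1 sends each 2-simplex [p,q,r] to [q,r] − [p,r] + [p,q]. For instance
  ∂AEM = EM − AM + AE,
  ∂FGJ = GJ − FJ + FG.
The 17×7 boundary matrix has rank 7 and Smith normal form diag(1,1,1,1,1,1,1).

Reading off H_k = ker ∂_k / im ∂_{k+1}:

  H_0: rank C_0 − rank ∂_1 = 9 − 8 = 1, and the invariant factors of ∂_1 are all 1, so H_0 = Z.
  H_1: rank ker ∂_1 − rank ∂_2 = (17 − 8) − 7 = 2, and the invariant factors of ∂_2 are all 1, so H_1 = Z^2.
  H_2: rank ker ∂_2 − rank ∂_3 = (7 − 7) − 0 = 0, and there is no ∂_3, so H_2 = 0.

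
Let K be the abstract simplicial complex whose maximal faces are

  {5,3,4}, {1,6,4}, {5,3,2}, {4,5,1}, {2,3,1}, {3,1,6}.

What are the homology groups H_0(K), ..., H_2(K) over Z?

H_0 = Z,  H_1 = Z,  H_2 = 0.

Order the vertices as 1 < 2 < 3 < 4 < 5 < 6. Listing each simplex with vertices in this order, K has dimension 2 with simplices:

  0-simplices (6): [1], [2], [3], [4], [5], [6]
  1-simplices (12): [1,2], [1,3], [1,4], [1,5], [1,6], [2,3], [2,5], [3,4], [3,5], [3,6], [4,5], [4,6]
  2-simplices (6): [1,2,3], [1,3,6], [1,4,5], [1,4,6], [2,3,5], [3,4,5]

Hence C_0 ≅ Z^6, C_1 ≅ Z^12, C_2 ≅ Z^6.

Boundary ∂_1: C_1 → C_0 is given by ∂[p,q] = [q] − [p]. For instance
  ∂[4,5] = [5] − [4].
As a 6×12 matrix over Z this has rank 5, with invariant factors (1,1,1,1,1).

The boundary map ∂_2: C_2 → C_1 sends each 2-simplex [p,q,r] to [q,r] − [p,r] + [p,q]. For instance
  ∂[1,4,6] = [4,6] − [1,6] + [1,4],
  ∂[2,3,5] = [3,5] − [2,5] + [2,3].
As a 12×6 matrix over Z this has rank 6, with invariant factors (1,1,1,1,1,1).

Reading off H_k = ker ∂_k / im ∂_{k+1}:

  H_0: rank C_0 − rank ∂_1 = 6 − 5 = 1, and the invariant factors of ∂_1 are all 1, so H_0 = Z.
  H_1: rank ker ∂_1 − rank ∂_2 = (12 − 5) − 6 = 1, and the invariant factors of ∂_2 are all 1, so H_1 = Z.
  H_2: rank ker ∂_2 − rank ∂_3 = (6 − 6) − 0 = 0, and there is no ∂_3, so H_2 = 0.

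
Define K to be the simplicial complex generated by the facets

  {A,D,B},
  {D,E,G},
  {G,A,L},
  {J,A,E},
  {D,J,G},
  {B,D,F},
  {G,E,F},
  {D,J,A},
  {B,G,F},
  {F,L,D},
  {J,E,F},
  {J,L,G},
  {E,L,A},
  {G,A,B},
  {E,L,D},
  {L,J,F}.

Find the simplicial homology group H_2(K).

H_2 ≅ Z.

Order the vertices as A < B < D < E < F < G < J < L. Listing each simplex with vertices in this order, K has dimension 2 with simplices:

  0-simplices (8): A, B, D, E, F, G, J, L
  1-simplices (24): AB, AD, AE, AG, AJ, AL, BD, BF, BG, DE, DF, DG, DJ, DL, EF, EG, EJ, EL, FG, FJ, FL, GJ, GL, JL
  2-simplices (16): ABD, ABG, ADJ, AEJ, AEL, AGL, BDF, BFG, DEG, DEL, DFL, DGJ, EFG, EFJ, FJL, GJL

so the chain groups are C_0 ≅ Z^8, C_1 ≅ Z^24, C_2 ≅ Z^16.

∂_1: C_1 → C_0 is given by ∂[p,q] = [q] − [p].
This gives a 8×24 integer matrix of rank 7; reducing to Smith normal form yields diagonal entries (1,1,1,1,1,1,1).

∂_2: C_2 → C_1 acts by ∂[p,q,r] = [q,r] − [p,r] + [p,q]. For instance
  ∂DFL = FL − DL + DF,
  ∂DEL = EL − DL + DE.
The 24×16 boundary matrix has rank 15 and Smith normal form diag(1,1,1,1,1,1,1,1,1,1,1,1,1,1,1).

Now H_k = ker ∂_k / im ∂_{k+1}, so:

  H_2: rank ker ∂_2 − rank ∂_3 = (16 − 15) − 0 = 1, and there is no ∂_3, so H_2 ≅ Z.

(K is a triangulation of the torus T^2.)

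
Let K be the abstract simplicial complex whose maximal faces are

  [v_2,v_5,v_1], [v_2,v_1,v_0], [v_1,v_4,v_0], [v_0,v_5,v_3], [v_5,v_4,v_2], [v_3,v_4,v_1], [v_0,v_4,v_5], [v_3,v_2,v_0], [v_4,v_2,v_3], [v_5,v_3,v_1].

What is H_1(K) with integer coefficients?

H_1 ≅ Z/2.

Take the total order v_0 < v_1 < v_2 < v_3 < v_4 < v_5 on the vertex set. Then K (dimension 2) consists of the simplices:

  0-simplices (6): [v_0], [v_1], [v_2], [v_3], [v_4], [v_5]
  1-simplices (15): (15 of them)
  2-simplices (10): [v_0,v_1,v_2], [v_0,v_1,v_4], [v_0,v_2,v_3], [v_0,v_3,v_5], [v_0,v_4,v_5], [v_1,v_2,v_5], [v_1,v_3,v_4], [v_1,v_3,v_5], [v_2,v_3,v_4], [v_2,v_4,v_5]

giving chain groups C_0 ≅ Z^6, C_1 ≅ Z^15, C_2 ≅ Z^10.

Boundary ∂_1: C_1 → C_0 sends each edge [p,q] (with p < q) to q − p.
The resulting 6×15 matrix has rank 5, and its Smith normal form has invariant factors (1,1,1,1,1).

The boundary map ∂_2: C_2 → C_1 maps a triangle to the signed sum of its edges. For instance
  ∂[v_1,v_3,v_5] = [v_3,v_5] − [v_1,v_5] + [v_1,v_3],
  ∂[v_2,v_4,v_5] = [v_4,v_5] − [v_2,v_5] + [v_2,v_4].
The resulting 15×10 matrix has rank 10, and its Smith normal form has invariant factors (1,1,1,1,1,1,1,1,1,2).

Now H_k = ker ∂_k / im ∂_{k+1}, so:

  H_1: rank ker ∂_1 − rank ∂_2 = (15 − 5) − 10 = 0, and ∂_2 has invariant factor 2 > 1, so H_1 = Z/2.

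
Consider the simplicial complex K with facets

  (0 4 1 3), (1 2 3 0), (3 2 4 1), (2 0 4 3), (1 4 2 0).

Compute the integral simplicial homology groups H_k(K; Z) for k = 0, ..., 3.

H_0 ≅ Z,  H_1 = 0,  H_2 = 0,  H_3 ≅ Z.

Fix the vertex order 0 < 1 < 2 < 3 < 4 and write every simplex with vertices in increasing order. Then dim K = 3 and the simplices of K are:

  0-simplices (5): [0], [1], [2], [3], [4]
  1-simplices (10): [0,1], [0,2], [0,3], [0,4], [1,2], [1,3], [1,4], [2,3], [2,4], [3,4]
  2-simplices (10): [0,1,2], [0,1,3], [0,1,4], [0,2,3], [0,2,4], [0,3,4], [1,2,3], [1,2,4], [1,3,4], [2,3,4]
  3-simplices (5): [0,1,2,3], [0,1,2,4], [0,1,3,4], [0,2,3,4], [1,2,3,4]

Hence C_0 ≅ Z^5, C_1 ≅ Z^10, C_2 ≅ Z^10, C_3 ≅ Z^5.

The boundary map ∂_1: C_1 → C_0 is given by ∂[p,q] = [q] − [p]. For instance
  ∂[3,4] = [4] − [3].
The resulting 5×10 matrix has rank 4, and its Smith normal form has invariant factors (1,1,1,1).

The boundary map ∂_2: C_2 → C_1 acts by ∂[p,q,r] = [q,r] − [p,r] + [p,q]. For instance
  ∂[1,3,4] = [3,4] − [1,4] + [1,3],
  ∂[0,2,3] = [2,3] − [0,3] + [0,2].
The 10×10 boundary matrix has rank 6 and Smith normal form diag(1,1,1,1,1,1).

The boundary map ∂_3: C_3 → C_2 sends each 3-simplex σ to the alternating sum Σ_i (−1)^i (σ with its i-th vertex removed). For instance
  ∂[0,2,3,4] = [2,3,4] − [0,3,4] + [0,2,4] − [0,2,3],
  ∂[1,2,3,4] = [2,3,4] − [1,3,4] + [1,2,4] − [1,2,3].
The resulting 10×5 matrix has rank 4, and its Smith normal form has invariant factors (1,1,1,1).

Computing H_k = (kernel of ∂_k) / (image of ∂_{k+1}):

  H_0: rank C_0 − rank ∂_1 = 5 − 4 = 1, and the invariant factors of ∂_1 are all 1, so H_0 ≅ Z.
  H_1: rank ker ∂_1 − rank ∂_2 = (10 − 4) − 6 = 0, and the invariant factors of ∂_2 are all 1, so H_1 ≅ 0.
  H_2: rank ker ∂_2 − rank ∂_3 = (10 − 6) − 4 = 0, and the invariant factors of ∂_3 are all 1, so H_2 ≅ 0.
  H_3: rank ker ∂_3 − rank ∂_4 = (5 − 4) − 0 = 1, and there is no ∂_4, so H_3 ≅ Z.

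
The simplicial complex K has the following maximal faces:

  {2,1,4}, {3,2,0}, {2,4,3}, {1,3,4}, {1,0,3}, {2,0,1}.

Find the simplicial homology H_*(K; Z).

H_0 ≅ Z,  H_1 = 0,  H_2 ≅ Z.

Take the total order 0 < 1 < 2 < 3 < 4 on the vertex set. Then K (dimension 2) consists of the simplices:

  0-simplices (5): [0], [1], [2], [3], [4]
  1-simplices (9): [0,1], [0,2], [0,3], [1,2], [1,3], [1,4], [2,3], [2,4], [3,4]
  2-simplices (6): [0,1,2], [0,1,3], [0,2,3], [1,2,4], [1,3,4], [2,3,4]

so the chain groups are C_0 ≅ Z^5, C_1 ≅ Z^9, C_2 ≅ Z^6.

∂_1: C_1 → C_0 sends each edge [p,q] (with p < q) to q − p. For instance
  ∂[2,3] = [3] − [2].
As a 5×9 matrix over Z this has rank 4, with invariant factors (1,1,1,1).

The boundary map ∂_2: C_2 → C_1 acts by ∂[p,q,r] = [q,r] − [p,r] + [p,q]. For instance
  ∂[0,2,3] = [2,3] − [0,3] + [0,2],
  ∂[1,2,4] = [2,4] − [1,4] + [1,2].
As a 9×6 matrix over Z this has rank 5, with invariant factors (1,1,1,1,1).

Now H_k = ker ∂_k / im ∂_{k+1}, so:

  H_0: rank C_0 − rank ∂_1 = 5 − 4 = 1, and the invariant factors of ∂_1 are all 1, so H_0 = Z.
  H_1: rank ker ∂_1 − rank ∂_2 = (9 − 4) − 5 = 0, and the invariant factors of ∂_2 are all 1, so H_1 = 0.
  H_2: rank ker ∂_2 − rank ∂_3 = (6 − 5) − 0 = 1, and there is no ∂_3, so H_2 = Z.

(K is a triangulation of the 2-sphere S^2.)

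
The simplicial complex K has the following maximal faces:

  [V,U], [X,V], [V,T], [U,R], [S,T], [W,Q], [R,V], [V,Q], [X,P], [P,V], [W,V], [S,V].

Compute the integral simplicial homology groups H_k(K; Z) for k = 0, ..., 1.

H_0 = Z,  H_1 = Z^4.

Order the vertices as P < Q < R < S < T < U < V < W < X. Listing each simplex with vertices in this order, K has dimension 1 with simplices:

  0-simplices (9): P, Q, R, S, T, U, V, W, X
  1-simplices (12): PV, PX, QV, QW, RU, RV, ST, SV, TV, UV, VW, VX

giving chain groups C_0 ≅ Z^9, C_1 ≅ Z^12.

The boundary map ∂_1: C_1 → C_0 is given by ∂[p,q] = [q] − [p]. For instance
  ∂PX = X − P.
The 9×12 boundary matrix has rank 8 and Smith normal form diag(1,1,1,1,1,1,1,1).

From H_k ≅ ker(∂_k) / im(∂_{k+1}) we obtain:

  H_0: rank C_0 − rank ∂_1 = 9 − 8 = 1, and the invariant factors of ∂_1 are all 1, so H_0 ≅ Z.
  H_1: rank ker ∂_1 − rank ∂_2 = (12 − 8) − 0 = 4, and there is no ∂_2, so H_1 ≅ Z^4.

As a check, the Euler characteristic is 9 − 12 = -3, which agrees with 1 − 4 = -3.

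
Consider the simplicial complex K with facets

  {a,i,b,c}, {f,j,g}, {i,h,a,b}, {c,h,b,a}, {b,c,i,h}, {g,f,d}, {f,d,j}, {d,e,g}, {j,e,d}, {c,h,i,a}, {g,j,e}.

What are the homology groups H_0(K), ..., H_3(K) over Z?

Order the vertices as a < b < c < d < e < f < g < h < i < j. Listing each simplex with vertices in this order, K has dimension 3 with simplices:

  0-simplices (10): a, b, c, d, e, f, g, h, i, j
  1-simplices (19): ab, ac, ah, ai, bc, bh, bi, ch, ci, de, df, dg, dj, eg, ej, fg, fj, gj, hi
  2-simplices (16): abc, abh, abi, ach, aci, ahi, bch, bci, bhi, chi, deg, dej, dfg, dfj, egj, fgj
  3-simplices (5): abch, abci, abhi, achi, bchi

Hence C_0 ≅ Z^10, C_1 ≅ Z^19, C_2 ≅ Z^16, C_3 ≅ Z^5.

The boundary map ∂_1: C_1 → C_0 maps an edge to its endpoints' difference, ∂[p,q] = q − p.
The 10×19 boundary matrix has rank 8 and Smith normal form diag(1,1,1,1,1,1,1,1).

Boundary ∂_2: C_2 → C_1 sends each 2-simplex [p,q,r] to [q,r] − [p,r] + [p,q]. For instance
  ∂abh = bh − ah + ab,
  ∂abc = bc − ac + ab.
The resulting 19×16 matrix has rank 11, and its Smith normal form has invariant factors (1,1,1,1,1,1,1,1,1,1,1).

∂_3: C_3 → C_2 sends each 3-simplex σ to the alternating sum Σ_i (−1)^i (σ with its i-th vertex removed). For instance
  ∂abch = bch − ach + abh − abc,
  ∂abci = bci − aci + abi − abc.
As a 16×5 matrix over Z this has rank 4, with invariant factors (1,1,1,1).

From H_k ≅ ker(∂_k) / im(∂_{k+1}) we obtain:

  H_0: rank C_0 − rank ∂_1 = 10 − 8 = 2, and the invariant factors of ∂_1 are all 1, so H_0 = Z^2.
  H_1: rank ker ∂_1 − rank ∂_2 = (19 − 8) − 11 = 0, and the invariant factors of ∂_2 are all 1, so H_1 = 0.
  H_2: rank ker ∂_2 − rank ∂_3 = (16 − 11) − 4 = 1, and the invariant factors of ∂_3 are all 1, so H_2 = Z.
  H_3: rank ker ∂_3 − rank ∂_4 = (5 − 4) − 0 = 1, and there is no ∂_4, so H_3 = Z.

H_0 ≅ Z^2,  H_1 = 0,  H_2 ≅ Z,  H_3 ≅ Z.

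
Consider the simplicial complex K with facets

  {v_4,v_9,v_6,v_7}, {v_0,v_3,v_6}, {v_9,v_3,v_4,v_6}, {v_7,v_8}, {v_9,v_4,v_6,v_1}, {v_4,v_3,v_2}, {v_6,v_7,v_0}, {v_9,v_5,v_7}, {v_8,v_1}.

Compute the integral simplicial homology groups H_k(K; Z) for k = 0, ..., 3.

Fix the vertex order v_0 < v_1 < v_2 < v_3 < v_4 < v_5 < v_6 < v_7 < v_8 < v_9 and write every simplex with vertices in increasing order. Then dim K = 3 and the simplices of K are:

  0-simplices (10): [v_0], [v_1], [v_2], [v_3], [v_4], [v_5], [v_6], [v_7], [v_8], [v_9]
  1-simplices (21): (21 of them)
  2-simplices (14): (14 of them)
  3-simplices (3): [v_1,v_4,v_6,v_9], [v_3,v_4,v_6,v_9], [v_4,v_6,v_7,v_9]

Hence C_0 ≅ Z^10, C_1 ≅ Z^21, C_2 ≅ Z^14, C_3 ≅ Z^3.

∂_1: C_1 → C_0 sends each edge [p,q] (with p < q) to q − p.
The resulting 10×21 matrix has rank 9, and its Smith normal form has invariant factors (1,1,1,1,1,1,1,1,1).

The boundary map ∂_2: C_2 → C_1 acts by ∂[p,q,r] = [q,r] − [p,r] + [p,q]. For instance
  ∂[v_3,v_6,v_9] = [v_6,v_9] − [v_3,v_9] + [v_3,v_6],
  ∂[v_2,v_3,v_4] = [v_3,v_4] − [v_2,v_4] + [v_2,v_3].
The resulting 21×14 matrix has rank 11, and its Smith normal form has invariant factors (1,1,1,1,1,1,1,1,1,1,1).

∂_3: C_3 → C_2 sends each 3-simplex σ to the alternating sum Σ_i (−1)^i (σ with its i-th vertex removed). For instance
  ∂[v_3,v_4,v_6,v_9] = [v_4,v_6,v_9] − [v_3,v_6,v_9] + [v_3,v_4,v_9] − [v_3,v_4,v_6],
  ∂[v_4,v_6,v_7,v_9] = [v_6,v_7,v_9] − [v_4,v_7,v_9] + [v_4,v_6,v_9] − [v_4,v_6,v_7].
The 14×3 boundary matrix has rank 3 and Smith normal form diag(1,1,1).

Reading off H_k = ker ∂_k / im ∂_{k+1}:

  H_0: rank C_0 − rank ∂_1 = 10 − 9 = 1, and the invariant factors of ∂_1 are all 1, so H_0 ≅ Z.
  H_1: rank ker ∂_1 − rank ∂_2 = (21 − 9) − 11 = 1, and the invariant factors of ∂_2 are all 1, so H_1 ≅ Z.
  H_2: rank ker ∂_2 − rank ∂_3 = (14 − 11) − 3 = 0, and the invariant factors of ∂_3 are all 1, so H_2 ≅ 0.
  H_3: rank ker ∂_3 − rank ∂_4 = (3 − 3) − 0 = 0, and there is no ∂_4, so H_3 ≅ 0.

As a check, the Euler characteristic is 10 − 21 + 14 − 3 = 0, which agrees with 1 − 1 + 0 − 0 = 0.

H_0 ≅ Z,  H_1 ≅ Z,  H_2 = 0,  H_3 = 0.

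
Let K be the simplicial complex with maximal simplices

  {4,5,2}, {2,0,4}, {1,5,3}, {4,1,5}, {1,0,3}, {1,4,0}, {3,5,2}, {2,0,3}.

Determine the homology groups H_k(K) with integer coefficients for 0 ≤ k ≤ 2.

Fix the vertex order 0 < 1 < 2 < 3 < 4 < 5 and write every simplex with vertices in increasing order. Then dim K = 2 and the simplices of K are:

  0-simplices (6): [0], [1], [2], [3], [4], [5]
  1-simplices (12): [0,1], [0,2], [0,3], [0,4], [1,3], [1,4], [1,5], [2,3], [2,4], [2,5], [3,5], [4,5]
  2-simplices (8): [0,1,3], [0,1,4], [0,2,3], [0,2,4], [1,3,5], [1,4,5], [2,3,5], [2,4,5]

so the chain groups are C_0 ≅ Z^6, C_1 ≅ Z^12, C_2 ≅ Z^8.

The boundary map ∂_1: C_1 → C_0 sends each edge [p,q] (with p < q) to q − p. For instance
  ∂[2,5] = [5] − [2].
The resulting 6×12 matrix has rank 5, and its Smith normal form has invariant factors (1,1,1,1,1).

∂_2: C_2 → C_1 maps a triangle to the signed sum of its edges. For instance
  ∂[2,3,5] = [3,5] − [2,5] + [2,3],
  ∂[1,4,5] = [4,5] − [1,5] + [1,4].
The resulting 12×8 matrix has rank 7, and its Smith normal form has invariant factors (1,1,1,1,1,1,1).

From H_k ≅ ker(∂_k) / im(∂_{k+1}) we obtain:

  H_0: rank C_0 − rank ∂_1 = 6 − 5 = 1, and the invariant factors of ∂_1 are all 1, so H_0 ≅ Z.
  H_1: rank ker ∂_1 − rank ∂_2 = (12 − 5) − 7 = 0, and the invariant factors of ∂_2 are all 1, so H_1 ≅ 0.
  H_2: rank ker ∂_2 − rank ∂_3 = (8 − 7) − 0 = 1, and there is no ∂_3, so H_2 ≅ Z.

As a check, the Euler characteristic is 6 − 12 + 8 = 2, which agrees with 1 − 0 + 1 = 2.

H_0 ≅ Z,  H_1 = 0,  H_2 ≅ Z.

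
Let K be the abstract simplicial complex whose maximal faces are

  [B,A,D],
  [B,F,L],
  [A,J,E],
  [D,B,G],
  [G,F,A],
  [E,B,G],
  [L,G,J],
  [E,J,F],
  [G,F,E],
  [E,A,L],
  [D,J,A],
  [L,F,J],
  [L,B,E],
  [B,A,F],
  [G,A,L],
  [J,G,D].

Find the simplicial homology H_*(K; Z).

K has 8 vertices, 24 edges, 16 triangles.
rank ∂_0 = 0, rank ∂_1 = 7 ⇒ b_0 = 8 − 0 − 7 = 1; all invariant factors of ∂_1 are 1 so no torsion. So H_0 = Z.
rank ∂_1 = 7, rank ∂_2 = 15 ⇒ b_1 = 24 − 7 − 15 = 2; all invariant factors of ∂_2 are 1 so no torsion. So H_1 = Z^2.
rank ∂_2 = 15, rank ∂_3 = 0 ⇒ b_2 = 16 − 15 − 0 = 1. So H_2 = Z.

H_0 ≅ Z,  H_1 ≅ Z^2,  H_2 ≅ Z.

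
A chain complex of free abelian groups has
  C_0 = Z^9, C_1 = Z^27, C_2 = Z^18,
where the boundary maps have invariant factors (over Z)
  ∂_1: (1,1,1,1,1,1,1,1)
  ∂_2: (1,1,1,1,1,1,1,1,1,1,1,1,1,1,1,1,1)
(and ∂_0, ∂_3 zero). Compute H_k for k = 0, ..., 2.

H_0: b_0 = 9 − 0 − 8 = 1; torsion from ∂_1 factors > 1: none. So H_0 = Z.
H_1: b_1 = 27 − 8 − 17 = 2; torsion from ∂_2 factors > 1: none. So H_1 = Z^2.
H_2: b_2 = 18 − 17 − 0 = 1; torsion from ∂_3 factors > 1: none. So H_2 = Z.

H_0 = Z,  H_1 = Z^2,  H_2 = Z.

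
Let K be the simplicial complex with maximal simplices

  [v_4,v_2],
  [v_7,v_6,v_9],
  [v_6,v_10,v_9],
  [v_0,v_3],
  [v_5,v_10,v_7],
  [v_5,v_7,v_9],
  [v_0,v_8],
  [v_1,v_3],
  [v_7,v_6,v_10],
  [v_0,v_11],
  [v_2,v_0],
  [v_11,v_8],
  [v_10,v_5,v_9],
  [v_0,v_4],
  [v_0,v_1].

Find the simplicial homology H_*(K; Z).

K has 12 vertices, 18 edges, 6 triangles.
rank ∂_0 = 0, rank ∂_1 = 10 ⇒ b_0 = 12 − 0 − 10 = 2; all invariant factors of ∂_1 are 1 so no torsion. So H_0 ≅ Z^2.
rank ∂_1 = 10, rank ∂_2 = 5 ⇒ b_1 = 18 − 10 − 5 = 3; all invariant factors of ∂_2 are 1 so no torsion. So H_1 ≅ Z^3.
rank ∂_2 = 5, rank ∂_3 = 0 ⇒ b_2 = 6 − 5 − 0 = 1. So H_2 ≅ Z.

H_0 ≅ Z^2,  H_1 ≅ Z^3,  H_2 ≅ Z.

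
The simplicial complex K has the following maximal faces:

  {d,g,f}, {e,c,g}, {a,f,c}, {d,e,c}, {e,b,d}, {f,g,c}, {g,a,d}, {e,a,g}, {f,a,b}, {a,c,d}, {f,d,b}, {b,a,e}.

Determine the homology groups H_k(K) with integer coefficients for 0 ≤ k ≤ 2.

Take the total order a < b < c < d < e < f < g on the vertex set. Then K (dimension 2) consists of the simplices:

  0-simplices (7): a, b, c, d, e, f, g
  1-simplices (18): ab, ac, ad, ae, af, ag, bd, be, bf, cd, ce, cf, cg, de, df, dg, eg, fg
  2-simplices (12): abe, abf, acd, acf, adg, aeg, bde, bdf, cde, ceg, cfg, dfg

giving chain groups C_0 ≅ Z^7, C_1 ≅ Z^18, C_2 ≅ Z^12.

∂_1: C_1 → C_0 is given by ∂[p,q] = [q] − [p]. For instance
  ∂ag = g − a.
As a 7×18 matrix over Z this has rank 6, with invariant factors (1,1,1,1,1,1).

Boundary ∂_2: C_2 → C_1 maps a triangle to the signed sum of its edges. For instance
  ∂abf = bf − af + ab,
  ∂ceg = eg − cg + ce.
The 18×12 boundary matrix has rank 12 and Smith normal form diag(1,1,1,1,1,1,1,1,1,1,1,2).

Now H_k = ker ∂_k / im ∂_{k+1}, so:

  H_0: rank C_0 − rank ∂_1 = 7 − 6 = 1, and the invariant factors of ∂_1 are all 1, so H_0 = Z.
  H_1: rank ker ∂_1 − rank ∂_2 = (18 − 6) − 12 = 0, and ∂_2 has invariant factor 2 > 1, so H_1 = Z_2.
  H_2: rank ker ∂_2 − rank ∂_3 = (12 − 12) − 0 = 0, and there is no ∂_3, so H_2 = 0.

H_0 ≅ Z,  H_1 ≅ Z_2,  H_2 = 0.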